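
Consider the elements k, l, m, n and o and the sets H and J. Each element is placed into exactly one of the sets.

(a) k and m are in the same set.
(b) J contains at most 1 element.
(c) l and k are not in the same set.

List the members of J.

J = {l}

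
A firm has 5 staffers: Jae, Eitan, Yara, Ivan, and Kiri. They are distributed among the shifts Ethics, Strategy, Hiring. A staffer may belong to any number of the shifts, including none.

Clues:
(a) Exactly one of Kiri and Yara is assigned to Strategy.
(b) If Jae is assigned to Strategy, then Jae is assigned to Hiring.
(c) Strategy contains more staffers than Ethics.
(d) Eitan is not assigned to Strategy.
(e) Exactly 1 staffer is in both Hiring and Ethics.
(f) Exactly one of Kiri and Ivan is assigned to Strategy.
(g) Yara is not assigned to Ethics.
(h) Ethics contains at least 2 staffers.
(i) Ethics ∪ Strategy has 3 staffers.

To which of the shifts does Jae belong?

Jae: Ethics, Hiring, Strategy

From (d): Eitan ∉ Strategy.
From (g): Yara ∉ Ethics.
Suppose Jae ∉ Ethics: no assignment then satisfies all the clues, so Jae ∈ Ethics.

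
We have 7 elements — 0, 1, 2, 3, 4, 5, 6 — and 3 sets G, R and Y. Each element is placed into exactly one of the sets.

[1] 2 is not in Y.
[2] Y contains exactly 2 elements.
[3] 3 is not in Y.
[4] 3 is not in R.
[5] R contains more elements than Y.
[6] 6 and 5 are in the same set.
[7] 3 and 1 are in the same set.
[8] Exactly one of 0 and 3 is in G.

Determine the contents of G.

G = {1, 3}

From (1): 2 ∉ Y.
From (3): 3 ∉ Y.
From (4): 3 ∉ R.
(7): 1 matches 3: 1 ∉ R.
(7): 1 matches 3: 1 ∉ Y.
Only one set left: 1 ∈ G.
Only one set left: 3 ∈ G.
(8) (exactly one): 0 ∉ G.
Suppose 2 ∈ G: no assignment then satisfies all the clues, so 2 ∉ G.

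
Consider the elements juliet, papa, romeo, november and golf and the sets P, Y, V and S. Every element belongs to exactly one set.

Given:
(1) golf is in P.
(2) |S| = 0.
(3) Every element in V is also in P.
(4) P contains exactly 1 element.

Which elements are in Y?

Y = {juliet, november, papa, romeo}

From (1): golf ∈ P.
(2): S already has 0, so the rest are out.
(4): P already has 1, so the rest are out.
(3) contrapositive: juliet ∉ V.
(3) contrapositive: papa ∉ V.
(3) contrapositive: romeo ∉ V.
(3) contrapositive: november ∉ V.
Only one set left: juliet ∈ Y.
Only one set left: papa ∈ Y.
Only one set left: romeo ∈ Y.
Only one set left: november ∈ Y.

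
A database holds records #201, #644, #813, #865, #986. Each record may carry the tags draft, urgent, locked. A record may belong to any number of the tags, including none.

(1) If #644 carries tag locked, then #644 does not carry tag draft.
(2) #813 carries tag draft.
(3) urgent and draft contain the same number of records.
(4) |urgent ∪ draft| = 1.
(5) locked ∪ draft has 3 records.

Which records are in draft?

draft = {#813}

From (2): #813 ∈ draft.
Suppose #201 ∈ draft: no assignment then satisfies all the clues, so #201 ∉ draft.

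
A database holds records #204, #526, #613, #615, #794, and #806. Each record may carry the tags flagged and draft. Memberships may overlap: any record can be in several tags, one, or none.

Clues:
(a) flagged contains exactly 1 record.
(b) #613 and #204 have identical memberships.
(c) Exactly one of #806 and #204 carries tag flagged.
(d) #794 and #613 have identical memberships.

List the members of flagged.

flagged = {#806}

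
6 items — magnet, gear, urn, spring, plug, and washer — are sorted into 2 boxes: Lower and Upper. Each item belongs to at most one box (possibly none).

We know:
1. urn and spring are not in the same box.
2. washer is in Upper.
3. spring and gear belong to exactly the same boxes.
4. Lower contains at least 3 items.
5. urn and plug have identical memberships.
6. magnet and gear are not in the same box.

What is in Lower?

Lower = {magnet, plug, urn}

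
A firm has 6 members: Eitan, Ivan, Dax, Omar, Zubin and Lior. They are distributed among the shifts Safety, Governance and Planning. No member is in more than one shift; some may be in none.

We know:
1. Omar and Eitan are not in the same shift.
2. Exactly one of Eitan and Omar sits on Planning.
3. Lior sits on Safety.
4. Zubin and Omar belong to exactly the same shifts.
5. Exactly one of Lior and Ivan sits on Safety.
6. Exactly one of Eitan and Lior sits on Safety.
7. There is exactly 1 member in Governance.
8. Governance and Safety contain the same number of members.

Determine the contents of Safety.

From (3): Lior ∈ Safety.
(5) (exactly one): Ivan ∉ Safety.
(6) (exactly one): Eitan ∉ Safety.
Suppose Dax ∈ Safety: no assignment then satisfies all the clues, so Dax ∉ Safety.

Safety = {Lior}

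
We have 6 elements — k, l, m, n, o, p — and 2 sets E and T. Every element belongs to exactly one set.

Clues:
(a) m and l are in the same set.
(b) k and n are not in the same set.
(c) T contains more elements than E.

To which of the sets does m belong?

m: T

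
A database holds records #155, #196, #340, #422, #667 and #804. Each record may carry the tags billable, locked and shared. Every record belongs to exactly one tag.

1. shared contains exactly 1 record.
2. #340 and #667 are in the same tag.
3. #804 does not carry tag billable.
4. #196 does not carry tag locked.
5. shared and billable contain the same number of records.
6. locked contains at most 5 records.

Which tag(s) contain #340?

From (3): #804 ∉ billable.
From (4): #196 ∉ locked.
Suppose #340 ∈ billable: no assignment then satisfies all the clues, so #340 ∉ billable.

#340: locked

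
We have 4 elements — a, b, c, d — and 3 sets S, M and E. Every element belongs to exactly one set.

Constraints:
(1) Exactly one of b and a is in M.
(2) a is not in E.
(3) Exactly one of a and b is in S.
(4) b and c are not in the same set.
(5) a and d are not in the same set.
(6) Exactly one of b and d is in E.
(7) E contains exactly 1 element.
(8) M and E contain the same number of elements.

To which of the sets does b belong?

From (2): a ∉ E.
Suppose b ∈ S: no assignment then satisfies all the clues, so b ∉ S.

b: M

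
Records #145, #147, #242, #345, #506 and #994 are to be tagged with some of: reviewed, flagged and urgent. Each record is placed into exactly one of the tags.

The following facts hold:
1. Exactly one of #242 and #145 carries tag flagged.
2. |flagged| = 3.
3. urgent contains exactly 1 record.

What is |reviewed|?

2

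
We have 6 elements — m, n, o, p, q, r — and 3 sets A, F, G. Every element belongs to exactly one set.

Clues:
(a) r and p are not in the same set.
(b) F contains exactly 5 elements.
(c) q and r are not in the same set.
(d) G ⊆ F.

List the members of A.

A = {r}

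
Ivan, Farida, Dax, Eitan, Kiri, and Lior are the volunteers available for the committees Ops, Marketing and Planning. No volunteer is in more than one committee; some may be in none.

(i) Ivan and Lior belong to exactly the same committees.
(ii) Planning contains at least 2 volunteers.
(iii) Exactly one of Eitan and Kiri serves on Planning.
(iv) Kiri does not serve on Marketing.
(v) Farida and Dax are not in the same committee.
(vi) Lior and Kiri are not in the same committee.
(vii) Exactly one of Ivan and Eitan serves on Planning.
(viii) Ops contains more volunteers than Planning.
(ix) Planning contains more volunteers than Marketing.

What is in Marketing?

Marketing = {}

From (iv): Kiri ∉ Marketing.
Suppose Ivan ∈ Marketing: no assignment then satisfies all the clues, so Ivan ∉ Marketing.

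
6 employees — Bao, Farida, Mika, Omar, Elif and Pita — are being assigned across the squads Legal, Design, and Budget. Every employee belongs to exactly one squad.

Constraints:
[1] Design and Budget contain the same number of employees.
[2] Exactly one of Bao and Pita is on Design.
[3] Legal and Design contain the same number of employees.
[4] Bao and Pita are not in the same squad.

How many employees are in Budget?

2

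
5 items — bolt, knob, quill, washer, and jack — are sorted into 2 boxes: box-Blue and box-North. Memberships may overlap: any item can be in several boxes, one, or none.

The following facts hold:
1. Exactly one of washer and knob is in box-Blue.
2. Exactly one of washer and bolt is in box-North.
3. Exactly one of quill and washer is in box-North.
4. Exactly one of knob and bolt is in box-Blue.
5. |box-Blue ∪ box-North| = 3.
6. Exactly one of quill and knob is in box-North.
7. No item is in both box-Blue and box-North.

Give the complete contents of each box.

box-Blue = {knob}; box-North = {bolt, quill}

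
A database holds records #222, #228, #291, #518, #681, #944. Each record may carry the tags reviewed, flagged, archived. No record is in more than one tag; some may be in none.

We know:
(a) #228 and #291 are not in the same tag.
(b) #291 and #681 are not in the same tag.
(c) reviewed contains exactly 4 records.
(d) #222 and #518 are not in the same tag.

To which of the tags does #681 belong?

#681: reviewed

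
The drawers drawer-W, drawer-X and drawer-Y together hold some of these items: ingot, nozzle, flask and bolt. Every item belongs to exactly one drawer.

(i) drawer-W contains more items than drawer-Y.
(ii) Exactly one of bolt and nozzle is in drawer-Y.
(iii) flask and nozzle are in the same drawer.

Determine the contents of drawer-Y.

drawer-Y = {bolt}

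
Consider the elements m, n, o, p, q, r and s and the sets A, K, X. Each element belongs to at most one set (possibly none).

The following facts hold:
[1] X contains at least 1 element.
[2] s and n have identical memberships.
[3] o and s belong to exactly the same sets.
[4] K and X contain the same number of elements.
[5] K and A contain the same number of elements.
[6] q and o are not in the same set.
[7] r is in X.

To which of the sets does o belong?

o: none

From (7): r ∈ X.
Suppose o ∈ A: no assignment then satisfies all the clues, so o ∉ A.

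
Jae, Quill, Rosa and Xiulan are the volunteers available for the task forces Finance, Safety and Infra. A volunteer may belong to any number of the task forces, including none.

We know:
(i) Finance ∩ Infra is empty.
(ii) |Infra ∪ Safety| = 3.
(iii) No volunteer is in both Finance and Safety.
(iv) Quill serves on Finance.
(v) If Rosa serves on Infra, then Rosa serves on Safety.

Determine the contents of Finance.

Finance = {Quill}

From (iv): Quill ∈ Finance.
(i) (disjoint): Quill ∉ Infra.
(iii) (disjoint): Quill ∉ Safety.
Suppose Jae ∈ Finance: no assignment then satisfies all the clues, so Jae ∉ Finance.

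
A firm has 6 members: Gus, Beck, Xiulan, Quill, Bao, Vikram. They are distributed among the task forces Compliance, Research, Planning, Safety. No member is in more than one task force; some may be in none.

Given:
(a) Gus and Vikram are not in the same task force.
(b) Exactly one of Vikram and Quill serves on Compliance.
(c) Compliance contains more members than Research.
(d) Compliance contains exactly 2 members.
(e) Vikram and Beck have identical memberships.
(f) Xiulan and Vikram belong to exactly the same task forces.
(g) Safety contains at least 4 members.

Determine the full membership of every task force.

Compliance = {Gus, Quill}; Research = {}; Planning = {}; Safety = {Bao, Beck, Vikram, Xiulan}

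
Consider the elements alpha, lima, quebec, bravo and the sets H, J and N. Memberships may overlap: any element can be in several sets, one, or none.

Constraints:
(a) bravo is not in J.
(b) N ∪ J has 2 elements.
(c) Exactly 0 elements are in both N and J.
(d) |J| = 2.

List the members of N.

N = {}

From (a): bravo ∉ J.
Suppose alpha ∈ N: no assignment then satisfies all the clues, so alpha ∉ N.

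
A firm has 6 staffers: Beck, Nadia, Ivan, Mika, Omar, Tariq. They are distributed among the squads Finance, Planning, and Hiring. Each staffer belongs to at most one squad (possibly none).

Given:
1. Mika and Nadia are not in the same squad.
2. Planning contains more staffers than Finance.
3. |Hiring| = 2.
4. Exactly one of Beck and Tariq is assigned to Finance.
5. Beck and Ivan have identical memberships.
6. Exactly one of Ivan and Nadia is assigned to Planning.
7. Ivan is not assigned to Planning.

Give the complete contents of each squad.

Finance = {Tariq}; Planning = {Nadia, Omar}; Hiring = {Beck, Ivan}

From (7): Ivan ∉ Planning.
(5): Beck matches Ivan: Beck ∉ Planning.
(6) (exactly one): Nadia ∈ Planning.
(1): Mika ∉ Planning.
Suppose Beck ∈ Finance: no assignment then satisfies all the clues, so Beck ∉ Finance.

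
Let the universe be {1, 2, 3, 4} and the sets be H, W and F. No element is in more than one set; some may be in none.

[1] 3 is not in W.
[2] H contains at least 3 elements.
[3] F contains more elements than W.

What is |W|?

From (1): 3 ∉ W.
Suppose 1 ∈ W: no assignment then satisfies all the clues, so 1 ∉ W.

0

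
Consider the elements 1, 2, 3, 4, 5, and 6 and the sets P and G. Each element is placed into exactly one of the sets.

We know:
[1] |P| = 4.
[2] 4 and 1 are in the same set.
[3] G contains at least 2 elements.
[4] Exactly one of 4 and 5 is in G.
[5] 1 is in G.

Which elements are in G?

G = {1, 4}

From (5): 1 ∈ G.
(2): 4 matches 1: 4 ∉ P.
(2): 4 matches 1: 4 ∈ G.
(4) (exactly one): 5 ∉ G.
Only one set left: 5 ∈ P.
(1): only 4 candidates remain for P, so all are in.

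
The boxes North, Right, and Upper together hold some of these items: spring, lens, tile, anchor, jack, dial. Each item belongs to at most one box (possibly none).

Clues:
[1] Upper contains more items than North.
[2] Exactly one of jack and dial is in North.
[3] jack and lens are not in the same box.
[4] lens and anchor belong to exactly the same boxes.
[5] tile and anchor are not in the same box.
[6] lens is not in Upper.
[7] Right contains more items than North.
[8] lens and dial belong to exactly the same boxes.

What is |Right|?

3

From (6): lens ∉ Upper.
(4): anchor matches lens: anchor ∉ Upper.
(8): dial matches lens: dial ∉ Upper.
Suppose spring ∈ North: no assignment then satisfies all the clues, so spring ∉ North.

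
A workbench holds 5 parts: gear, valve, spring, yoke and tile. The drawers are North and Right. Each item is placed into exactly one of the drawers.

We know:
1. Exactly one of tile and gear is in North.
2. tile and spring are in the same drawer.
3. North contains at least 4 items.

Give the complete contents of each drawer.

North = {spring, tile, valve, yoke}; Right = {gear}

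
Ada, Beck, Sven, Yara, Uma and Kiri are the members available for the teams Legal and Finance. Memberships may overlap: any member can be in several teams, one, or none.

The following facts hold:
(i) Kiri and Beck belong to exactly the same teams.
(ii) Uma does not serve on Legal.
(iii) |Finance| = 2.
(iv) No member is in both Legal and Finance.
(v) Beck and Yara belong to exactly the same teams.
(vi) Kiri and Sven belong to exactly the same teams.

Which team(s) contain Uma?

Uma: Finance

From (ii): Uma ∉ Legal.
Suppose Uma ∉ Finance: no assignment then satisfies all the clues, so Uma ∈ Finance.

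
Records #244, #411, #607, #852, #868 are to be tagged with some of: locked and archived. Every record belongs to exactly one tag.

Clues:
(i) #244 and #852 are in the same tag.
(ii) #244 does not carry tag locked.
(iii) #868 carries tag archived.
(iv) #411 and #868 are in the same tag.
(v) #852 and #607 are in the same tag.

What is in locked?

From (ii): #244 ∉ locked.
From (iii): #868 ∈ archived.
(i): #852 matches #244: #852 ∉ locked.
(iv): #411 matches #868: #411 ∉ locked.
(iv): #411 matches #868: #411 ∈ archived.
(v): #607 matches #852: #607 ∉ locked.
Only one tag left: #244 ∈ archived.
Only one tag left: #607 ∈ archived.
Only one tag left: #852 ∈ archived.

locked = {}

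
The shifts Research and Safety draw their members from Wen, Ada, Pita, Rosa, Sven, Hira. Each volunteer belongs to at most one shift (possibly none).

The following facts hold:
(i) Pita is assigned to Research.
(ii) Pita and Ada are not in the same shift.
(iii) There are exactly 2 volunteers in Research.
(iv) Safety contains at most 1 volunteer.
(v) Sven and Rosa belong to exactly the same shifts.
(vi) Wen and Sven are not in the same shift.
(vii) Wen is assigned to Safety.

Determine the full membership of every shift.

Research = {Hira, Pita}; Safety = {Wen}

From (i): Pita ∈ Research.
From (vii): Wen ∈ Safety.
(ii): Ada ∉ Research.
(iv): Safety already has 1, so the rest are out.
Suppose Rosa ∈ Research: no assignment then satisfies all the clues, so Rosa ∉ Research.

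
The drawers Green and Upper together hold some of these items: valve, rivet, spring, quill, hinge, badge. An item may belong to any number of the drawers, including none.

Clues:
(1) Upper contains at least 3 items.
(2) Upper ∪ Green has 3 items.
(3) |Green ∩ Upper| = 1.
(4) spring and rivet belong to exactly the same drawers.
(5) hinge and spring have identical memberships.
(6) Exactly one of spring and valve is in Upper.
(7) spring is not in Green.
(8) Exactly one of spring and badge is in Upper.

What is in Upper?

Upper = {badge, quill, valve}

From (7): spring ∉ Green.
(4): rivet matches spring: rivet ∉ Green.
(5): hinge matches spring: hinge ∉ Green.
Suppose valve ∉ Upper: no assignment then satisfies all the clues, so valve ∈ Upper.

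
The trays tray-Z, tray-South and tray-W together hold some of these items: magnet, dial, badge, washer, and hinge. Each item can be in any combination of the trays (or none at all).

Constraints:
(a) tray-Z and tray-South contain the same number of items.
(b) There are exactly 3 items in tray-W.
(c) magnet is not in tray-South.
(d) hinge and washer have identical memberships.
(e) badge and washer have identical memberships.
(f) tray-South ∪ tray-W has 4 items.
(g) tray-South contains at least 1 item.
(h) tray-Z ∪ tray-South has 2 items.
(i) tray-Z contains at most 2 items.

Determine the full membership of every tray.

tray-Z = {magnet}; tray-South = {dial}; tray-W = {badge, hinge, washer}

From (c): magnet ∉ tray-South.
Suppose magnet ∉ tray-Z: no assignment then satisfies all the clues, so magnet ∈ tray-Z.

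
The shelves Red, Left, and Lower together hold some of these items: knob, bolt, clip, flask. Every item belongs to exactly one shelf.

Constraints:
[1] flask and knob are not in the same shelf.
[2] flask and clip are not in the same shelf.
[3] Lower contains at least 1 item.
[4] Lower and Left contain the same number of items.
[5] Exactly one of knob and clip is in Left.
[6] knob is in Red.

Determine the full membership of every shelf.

Red = {bolt, knob}; Left = {clip}; Lower = {flask}

From (6): knob ∈ Red.
(1): flask ∉ Red.
(5) (exactly one): clip ∈ Left.
(2): flask ∉ Left.
Only one shelf left: flask ∈ Lower.
Suppose bolt ∉ Red: no assignment then satisfies all the clues, so bolt ∈ Red.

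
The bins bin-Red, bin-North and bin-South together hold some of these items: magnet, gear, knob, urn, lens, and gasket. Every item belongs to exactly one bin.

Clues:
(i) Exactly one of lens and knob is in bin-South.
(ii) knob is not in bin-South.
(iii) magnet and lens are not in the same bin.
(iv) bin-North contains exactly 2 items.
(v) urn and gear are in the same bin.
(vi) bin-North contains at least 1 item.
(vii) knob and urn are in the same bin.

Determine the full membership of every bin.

bin-Red = {gear, knob, urn}; bin-North = {gasket, magnet}; bin-South = {lens}

From (ii): knob ∉ bin-South.
(i) (exactly one): lens ∈ bin-South.
(iii): magnet ∉ bin-South.
(vii): urn matches knob: urn ∉ bin-South.
(v): gear matches urn: gear ∉ bin-South.
Suppose magnet ∈ bin-Red: no assignment then satisfies all the clues, so magnet ∉ bin-Red.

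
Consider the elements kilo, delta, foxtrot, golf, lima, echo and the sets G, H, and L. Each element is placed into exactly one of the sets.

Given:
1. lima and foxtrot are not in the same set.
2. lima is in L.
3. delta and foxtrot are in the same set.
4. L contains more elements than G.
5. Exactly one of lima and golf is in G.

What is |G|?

1

From (2): lima ∈ L.
(1): foxtrot ∉ L.
(3): delta matches foxtrot: delta ∉ L.
(5) (exactly one): golf ∈ G.
Suppose kilo ∈ G: no assignment then satisfies all the clues, so kilo ∉ G.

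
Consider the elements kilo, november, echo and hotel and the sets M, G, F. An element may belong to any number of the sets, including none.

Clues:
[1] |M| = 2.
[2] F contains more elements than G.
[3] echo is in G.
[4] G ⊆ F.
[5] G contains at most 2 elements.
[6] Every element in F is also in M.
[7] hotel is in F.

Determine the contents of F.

F = {echo, hotel}

From (3): echo ∈ G.
From (7): hotel ∈ F.
(4) with echo ∈ G: echo ∈ F.
(6) with echo ∈ F: echo ∈ M.
(6) with hotel ∈ F: hotel ∈ M.
(1): M already has 2, so the rest are out.
(6) contrapositive: kilo ∉ F.
(6) contrapositive: november ∉ F.
(4) contrapositive: kilo ∉ G.
(4) contrapositive: november ∉ G.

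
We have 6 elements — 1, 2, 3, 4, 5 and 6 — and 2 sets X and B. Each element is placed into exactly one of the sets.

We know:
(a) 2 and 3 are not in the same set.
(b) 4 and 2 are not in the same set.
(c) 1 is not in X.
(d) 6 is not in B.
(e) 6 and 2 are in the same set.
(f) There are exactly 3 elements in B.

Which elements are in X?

From (c): 1 ∉ X.
From (d): 6 ∉ B.
(e): 2 matches 6: 2 ∉ B.
Only one set left: 1 ∈ B.
Only one set left: 2 ∈ X.
Only one set left: 6 ∈ X.
(a): 3 ∉ X.
(b): 4 ∉ X.
Only one set left: 3 ∈ B.
Only one set left: 4 ∈ B.
(f): B already has 3, so the rest are out.
Only one set left: 5 ∈ X.

X = {2, 5, 6}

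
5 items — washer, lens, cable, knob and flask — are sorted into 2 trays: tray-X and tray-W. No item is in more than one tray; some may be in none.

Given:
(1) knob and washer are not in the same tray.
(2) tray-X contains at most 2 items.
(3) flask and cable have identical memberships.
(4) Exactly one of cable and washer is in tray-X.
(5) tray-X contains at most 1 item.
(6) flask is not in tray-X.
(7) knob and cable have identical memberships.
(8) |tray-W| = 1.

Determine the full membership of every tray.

tray-X = {washer}; tray-W = {lens}

From (6): flask ∉ tray-X.
(3): cable matches flask: cable ∉ tray-X.
(4) (exactly one): washer ∈ tray-X.
(5): tray-X already has 1, so the rest are out.
Suppose lens ∉ tray-W: no assignment then satisfies all the clues, so lens ∈ tray-W.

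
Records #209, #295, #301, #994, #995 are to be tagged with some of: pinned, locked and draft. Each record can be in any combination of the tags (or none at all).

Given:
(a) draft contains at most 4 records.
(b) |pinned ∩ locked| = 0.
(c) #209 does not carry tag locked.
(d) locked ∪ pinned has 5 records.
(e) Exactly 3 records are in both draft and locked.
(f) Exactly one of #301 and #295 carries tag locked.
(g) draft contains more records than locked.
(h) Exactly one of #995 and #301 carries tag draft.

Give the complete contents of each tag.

pinned = {#209, #301}; locked = {#295, #994, #995}; draft = {#209, #295, #994, #995}

From (c): #209 ∉ locked.
Suppose #209 ∉ pinned: no assignment then satisfies all the clues, so #209 ∈ pinned.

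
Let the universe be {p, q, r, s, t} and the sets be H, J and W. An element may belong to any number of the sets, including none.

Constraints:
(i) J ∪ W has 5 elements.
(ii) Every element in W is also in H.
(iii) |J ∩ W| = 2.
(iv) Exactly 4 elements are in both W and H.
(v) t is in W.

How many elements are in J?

From (v): t ∈ W.
(ii) with t ∈ W: t ∈ H.

3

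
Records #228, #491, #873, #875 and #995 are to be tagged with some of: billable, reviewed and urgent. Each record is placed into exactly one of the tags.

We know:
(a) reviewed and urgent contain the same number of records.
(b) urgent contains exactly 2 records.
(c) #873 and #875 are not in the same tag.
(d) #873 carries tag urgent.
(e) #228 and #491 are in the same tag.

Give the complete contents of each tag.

billable = {#875}; reviewed = {#228, #491}; urgent = {#873, #995}

From (d): #873 ∈ urgent.
(c): #875 ∉ urgent.
Suppose #228 ∈ billable: no assignment then satisfies all the clues, so #228 ∉ billable.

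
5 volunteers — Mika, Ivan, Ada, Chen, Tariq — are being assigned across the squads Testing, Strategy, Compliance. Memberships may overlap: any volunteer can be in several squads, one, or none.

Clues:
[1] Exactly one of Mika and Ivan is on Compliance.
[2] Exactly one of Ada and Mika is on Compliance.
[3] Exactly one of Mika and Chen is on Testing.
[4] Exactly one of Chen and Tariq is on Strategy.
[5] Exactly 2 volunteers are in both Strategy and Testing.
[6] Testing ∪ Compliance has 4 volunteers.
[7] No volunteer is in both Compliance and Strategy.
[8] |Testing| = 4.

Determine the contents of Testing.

Testing = {Ada, Ivan, Mika, Tariq}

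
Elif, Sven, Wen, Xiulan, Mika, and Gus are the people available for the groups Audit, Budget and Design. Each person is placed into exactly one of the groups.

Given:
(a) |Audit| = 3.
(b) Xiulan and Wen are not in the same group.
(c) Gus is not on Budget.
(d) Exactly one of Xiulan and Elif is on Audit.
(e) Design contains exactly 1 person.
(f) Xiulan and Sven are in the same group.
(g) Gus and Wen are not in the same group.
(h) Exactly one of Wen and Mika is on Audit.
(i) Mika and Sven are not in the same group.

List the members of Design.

Design = {Wen}

From (c): Gus ∉ Budget.
Suppose Elif ∈ Design: no assignment then satisfies all the clues, so Elif ∉ Design.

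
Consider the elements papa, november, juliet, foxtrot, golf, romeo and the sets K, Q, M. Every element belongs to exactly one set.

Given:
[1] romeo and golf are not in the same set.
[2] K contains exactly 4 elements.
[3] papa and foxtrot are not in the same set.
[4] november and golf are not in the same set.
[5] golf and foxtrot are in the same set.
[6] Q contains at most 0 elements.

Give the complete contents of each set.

K = {juliet, november, papa, romeo}; Q = {}; M = {foxtrot, golf}

(6): Q already has 0, so the rest are out.
Suppose papa ∉ K: no assignment then satisfies all the clues, so papa ∈ K.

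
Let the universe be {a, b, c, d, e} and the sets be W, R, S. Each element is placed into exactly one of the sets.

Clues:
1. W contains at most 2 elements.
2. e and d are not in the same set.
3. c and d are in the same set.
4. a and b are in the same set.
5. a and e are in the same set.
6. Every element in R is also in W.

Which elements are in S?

S = {a, b, e}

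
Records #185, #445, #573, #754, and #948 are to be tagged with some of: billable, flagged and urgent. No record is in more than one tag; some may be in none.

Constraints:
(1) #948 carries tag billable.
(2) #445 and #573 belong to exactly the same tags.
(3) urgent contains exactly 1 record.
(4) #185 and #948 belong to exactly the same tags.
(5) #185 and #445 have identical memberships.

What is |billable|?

4

From (1): #948 ∈ billable.
(4): #185 matches #948: #185 ∈ billable.
(5): #445 matches #185: #445 ∈ billable.
(2): #573 matches #445: #573 ∈ billable.
(3): only 1 candidates remain for urgent, so all are in.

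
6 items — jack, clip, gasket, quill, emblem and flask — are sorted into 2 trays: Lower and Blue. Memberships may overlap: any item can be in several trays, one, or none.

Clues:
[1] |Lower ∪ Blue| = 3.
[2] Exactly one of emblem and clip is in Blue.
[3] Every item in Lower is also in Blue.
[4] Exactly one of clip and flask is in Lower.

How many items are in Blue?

3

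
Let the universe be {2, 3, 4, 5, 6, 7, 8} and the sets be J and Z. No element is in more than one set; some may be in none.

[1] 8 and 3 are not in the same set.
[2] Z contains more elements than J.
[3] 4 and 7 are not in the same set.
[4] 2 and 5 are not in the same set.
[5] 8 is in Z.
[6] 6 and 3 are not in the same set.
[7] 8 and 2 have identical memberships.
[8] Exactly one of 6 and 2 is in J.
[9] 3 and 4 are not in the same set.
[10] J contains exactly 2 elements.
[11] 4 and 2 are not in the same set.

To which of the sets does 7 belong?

7: Z

From (5): 8 ∈ Z.
(1): 3 ∉ Z.
(7): 2 matches 8: 2 ∉ J.
(7): 2 matches 8: 2 ∈ Z.
(8) (exactly one): 6 ∈ J.
(11): 4 ∉ Z.
(4): 5 ∉ Z.
(6): 3 ∉ J.
Suppose 7 ∈ J: no assignment then satisfies all the clues, so 7 ∉ J.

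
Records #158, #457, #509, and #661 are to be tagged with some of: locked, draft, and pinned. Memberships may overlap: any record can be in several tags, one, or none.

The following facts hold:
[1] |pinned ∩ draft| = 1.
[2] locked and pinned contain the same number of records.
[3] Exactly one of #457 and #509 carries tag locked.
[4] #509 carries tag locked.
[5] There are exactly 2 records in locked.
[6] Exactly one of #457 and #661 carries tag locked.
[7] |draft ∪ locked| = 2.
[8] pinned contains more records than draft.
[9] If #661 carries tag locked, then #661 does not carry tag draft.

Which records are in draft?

draft = {#509}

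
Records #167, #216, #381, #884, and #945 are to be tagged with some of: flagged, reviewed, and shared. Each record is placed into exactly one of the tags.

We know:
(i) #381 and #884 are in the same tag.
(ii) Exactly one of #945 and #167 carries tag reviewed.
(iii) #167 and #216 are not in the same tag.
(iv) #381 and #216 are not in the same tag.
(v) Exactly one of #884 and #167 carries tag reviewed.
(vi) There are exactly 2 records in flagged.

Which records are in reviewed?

reviewed = {#167}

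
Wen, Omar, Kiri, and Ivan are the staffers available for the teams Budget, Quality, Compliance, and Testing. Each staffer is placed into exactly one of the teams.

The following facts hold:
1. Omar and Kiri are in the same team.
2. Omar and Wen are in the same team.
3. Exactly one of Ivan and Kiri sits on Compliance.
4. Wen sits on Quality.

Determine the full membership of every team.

Budget = {}; Quality = {Kiri, Omar, Wen}; Compliance = {Ivan}; Testing = {}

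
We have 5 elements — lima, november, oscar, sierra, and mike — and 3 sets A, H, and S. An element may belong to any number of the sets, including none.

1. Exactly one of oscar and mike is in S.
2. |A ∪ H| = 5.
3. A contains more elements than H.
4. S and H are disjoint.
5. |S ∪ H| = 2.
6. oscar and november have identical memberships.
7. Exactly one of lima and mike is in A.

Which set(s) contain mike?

mike: A, S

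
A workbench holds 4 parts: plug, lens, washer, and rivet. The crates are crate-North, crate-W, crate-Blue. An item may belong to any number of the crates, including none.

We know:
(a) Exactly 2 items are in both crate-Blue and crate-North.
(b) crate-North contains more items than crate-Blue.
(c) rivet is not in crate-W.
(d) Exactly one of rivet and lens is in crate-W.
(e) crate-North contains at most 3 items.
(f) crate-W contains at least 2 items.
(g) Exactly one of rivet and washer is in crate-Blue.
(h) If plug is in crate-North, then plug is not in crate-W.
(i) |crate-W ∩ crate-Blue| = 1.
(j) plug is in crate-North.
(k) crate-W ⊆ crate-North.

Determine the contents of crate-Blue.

crate-Blue = {plug, washer}

From (c): rivet ∉ crate-W.
From (j): plug ∈ crate-North.
(d) (exactly one): lens ∈ crate-W.
(h): plug ∉ crate-W.
(k) with lens ∈ crate-W: lens ∈ crate-North.
(f): only 2 candidates remain for crate-W, so all are in.
(k) with washer ∈ crate-W: washer ∈ crate-North.
(e): crate-North already has 3, so the rest are out.
Suppose plug ∉ crate-Blue: no assignment then satisfies all the clues, so plug ∈ crate-Blue.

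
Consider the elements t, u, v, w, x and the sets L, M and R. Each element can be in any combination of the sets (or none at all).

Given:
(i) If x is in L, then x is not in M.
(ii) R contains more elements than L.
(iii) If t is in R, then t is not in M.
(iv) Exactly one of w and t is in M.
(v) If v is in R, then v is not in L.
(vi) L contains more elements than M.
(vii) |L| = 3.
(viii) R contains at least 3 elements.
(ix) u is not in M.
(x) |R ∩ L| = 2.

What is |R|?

4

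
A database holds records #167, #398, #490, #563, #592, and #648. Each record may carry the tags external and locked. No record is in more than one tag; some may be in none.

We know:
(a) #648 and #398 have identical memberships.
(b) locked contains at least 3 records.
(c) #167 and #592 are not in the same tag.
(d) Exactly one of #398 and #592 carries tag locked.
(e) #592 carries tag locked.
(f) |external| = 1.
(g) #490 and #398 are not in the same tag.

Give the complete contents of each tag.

external = {#167}; locked = {#490, #563, #592}

From (e): #592 ∈ locked.
(c): #167 ∉ locked.
(d) (exactly one): #398 ∉ locked.
(a): #648 matches #398: #648 ∉ locked.
(b): only 3 candidates remain for locked, so all are in.
Suppose #167 ∉ external: no assignment then satisfies all the clues, so #167 ∈ external.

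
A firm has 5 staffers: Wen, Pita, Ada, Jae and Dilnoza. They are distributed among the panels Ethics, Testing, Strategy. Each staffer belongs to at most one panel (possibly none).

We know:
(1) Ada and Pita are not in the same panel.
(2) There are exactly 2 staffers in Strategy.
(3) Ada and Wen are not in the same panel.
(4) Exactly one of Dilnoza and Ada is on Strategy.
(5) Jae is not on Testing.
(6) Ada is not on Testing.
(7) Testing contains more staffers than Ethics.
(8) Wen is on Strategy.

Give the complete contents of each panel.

Ethics = {}; Testing = {Pita}; Strategy = {Dilnoza, Wen}

From (5): Jae ∉ Testing.
From (6): Ada ∉ Testing.
From (8): Wen ∈ Strategy.
(3): Ada ∉ Strategy.
(4) (exactly one): Dilnoza ∈ Strategy.
(2): Strategy already has 2, so the rest are out.
Suppose Pita ∈ Ethics: no assignment then satisfies all the clues, so Pita ∉ Ethics.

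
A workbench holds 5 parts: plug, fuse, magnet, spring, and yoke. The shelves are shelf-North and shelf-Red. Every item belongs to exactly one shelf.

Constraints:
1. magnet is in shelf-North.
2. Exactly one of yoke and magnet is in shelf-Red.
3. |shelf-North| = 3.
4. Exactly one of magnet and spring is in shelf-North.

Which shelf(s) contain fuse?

fuse: shelf-North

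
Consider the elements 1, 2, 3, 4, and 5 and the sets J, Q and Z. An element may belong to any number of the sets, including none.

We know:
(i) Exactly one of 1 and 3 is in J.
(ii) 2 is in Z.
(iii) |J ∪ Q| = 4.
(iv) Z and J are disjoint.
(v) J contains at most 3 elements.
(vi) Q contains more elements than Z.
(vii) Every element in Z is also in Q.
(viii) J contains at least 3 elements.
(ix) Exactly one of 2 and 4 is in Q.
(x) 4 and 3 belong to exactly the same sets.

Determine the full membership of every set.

J = {3, 4, 5}; Q = {2, 5}; Z = {2}

From (ii): 2 ∈ Z.
(iv) (disjoint): 2 ∉ J.
(vii) with 2 ∈ Z: 2 ∈ Q.
(ix) (exactly one): 4 ∉ Q.
(x): 3 matches 4: 3 ∉ Q.
(vii) contrapositive: 3 ∉ Z.
(vii) contrapositive: 4 ∉ Z.
Suppose 1 ∈ J: no assignment then satisfies all the clues, so 1 ∉ J.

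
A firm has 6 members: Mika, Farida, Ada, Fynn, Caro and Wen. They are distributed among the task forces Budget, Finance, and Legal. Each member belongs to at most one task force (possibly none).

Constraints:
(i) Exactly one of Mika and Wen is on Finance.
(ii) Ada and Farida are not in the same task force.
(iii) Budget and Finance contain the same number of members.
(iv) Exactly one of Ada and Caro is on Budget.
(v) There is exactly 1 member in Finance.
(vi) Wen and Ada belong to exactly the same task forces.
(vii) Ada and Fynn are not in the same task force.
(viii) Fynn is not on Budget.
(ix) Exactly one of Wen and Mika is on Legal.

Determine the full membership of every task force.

Budget = {Caro}; Finance = {Mika}; Legal = {Ada, Wen}

From (viii): Fynn ∉ Budget.
Suppose Mika ∈ Budget: no assignment then satisfies all the clues, so Mika ∉ Budget.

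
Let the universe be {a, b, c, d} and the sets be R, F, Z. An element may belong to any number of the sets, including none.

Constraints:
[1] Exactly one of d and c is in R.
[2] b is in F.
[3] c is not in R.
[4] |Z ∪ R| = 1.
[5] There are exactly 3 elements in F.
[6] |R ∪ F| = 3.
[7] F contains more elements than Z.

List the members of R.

R = {d}

From (2): b ∈ F.
From (3): c ∉ R.
(1) (exactly one): d ∈ R.
Suppose a ∈ R: no assignment then satisfies all the clues, so a ∉ R.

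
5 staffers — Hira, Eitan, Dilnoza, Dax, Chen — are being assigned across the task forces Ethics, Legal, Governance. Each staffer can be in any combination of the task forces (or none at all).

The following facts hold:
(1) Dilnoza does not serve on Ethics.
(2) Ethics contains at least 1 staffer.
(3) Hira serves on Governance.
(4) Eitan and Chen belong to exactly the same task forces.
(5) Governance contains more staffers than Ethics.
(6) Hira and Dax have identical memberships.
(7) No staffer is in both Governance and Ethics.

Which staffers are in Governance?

From (1): Dilnoza ∉ Ethics.
From (3): Hira ∈ Governance.
(6): Dax matches Hira: Dax ∈ Governance.
(7) (disjoint): Hira ∉ Ethics.
(7) (disjoint): Dax ∉ Ethics.
Suppose Eitan ∈ Governance: no assignment then satisfies all the clues, so Eitan ∉ Governance.

Governance = {Dax, Dilnoza, Hira}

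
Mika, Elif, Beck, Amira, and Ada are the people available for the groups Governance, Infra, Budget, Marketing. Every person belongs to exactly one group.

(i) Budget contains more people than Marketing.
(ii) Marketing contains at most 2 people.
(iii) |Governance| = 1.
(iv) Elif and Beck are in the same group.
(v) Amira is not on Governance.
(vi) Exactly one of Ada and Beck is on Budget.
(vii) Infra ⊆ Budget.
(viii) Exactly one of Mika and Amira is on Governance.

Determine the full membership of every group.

Governance = {Mika}; Infra = {}; Budget = {Amira, Beck, Elif}; Marketing = {Ada}

From (v): Amira ∉ Governance.
(viii) (exactly one): Mika ∈ Governance.
(iii): Governance already has 1, so the rest are out.
Suppose Elif ∈ Infra: no assignment then satisfies all the clues, so Elif ∉ Infra.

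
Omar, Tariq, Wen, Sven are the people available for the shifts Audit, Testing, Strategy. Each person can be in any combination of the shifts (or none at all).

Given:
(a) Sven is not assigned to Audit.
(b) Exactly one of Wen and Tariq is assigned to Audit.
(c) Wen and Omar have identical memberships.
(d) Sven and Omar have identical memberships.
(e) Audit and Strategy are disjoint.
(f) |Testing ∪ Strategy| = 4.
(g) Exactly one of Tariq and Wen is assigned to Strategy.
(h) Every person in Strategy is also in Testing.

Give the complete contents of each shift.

From (a): Sven ∉ Audit.
(d): Omar matches Sven: Omar ∉ Audit.
(c): Wen matches Omar: Wen ∉ Audit.
(b) (exactly one): Tariq ∈ Audit.
(e) (disjoint): Tariq ∉ Strategy.
(g) (exactly one): Wen ∈ Strategy.
(h) with Wen ∈ Strategy: Wen ∈ Testing.
(c): Omar matches Wen: Omar ∈ Testing.
(c): Omar matches Wen: Omar ∈ Strategy.
(d): Sven matches Omar: Sven ∈ Testing.
(d): Sven matches Omar: Sven ∈ Strategy.
Suppose Tariq ∉ Testing: no assignment then satisfies all the clues, so Tariq ∈ Testing.

Audit = {Tariq}; Testing = {Omar, Sven, Tariq, Wen}; Strategy = {Omar, Sven, Wen}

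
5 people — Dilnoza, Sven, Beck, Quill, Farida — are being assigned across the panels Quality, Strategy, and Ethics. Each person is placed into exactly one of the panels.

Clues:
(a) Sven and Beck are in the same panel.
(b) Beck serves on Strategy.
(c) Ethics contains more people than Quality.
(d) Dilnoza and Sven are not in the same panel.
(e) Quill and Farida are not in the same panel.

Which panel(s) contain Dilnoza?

Dilnoza: Ethics

From (b): Beck ∈ Strategy.
(a): Sven matches Beck: Sven ∉ Quality.
(a): Sven matches Beck: Sven ∈ Strategy.
(d): Dilnoza ∉ Strategy.
Suppose Dilnoza ∈ Quality: no assignment then satisfies all the clues, so Dilnoza ∉ Quality.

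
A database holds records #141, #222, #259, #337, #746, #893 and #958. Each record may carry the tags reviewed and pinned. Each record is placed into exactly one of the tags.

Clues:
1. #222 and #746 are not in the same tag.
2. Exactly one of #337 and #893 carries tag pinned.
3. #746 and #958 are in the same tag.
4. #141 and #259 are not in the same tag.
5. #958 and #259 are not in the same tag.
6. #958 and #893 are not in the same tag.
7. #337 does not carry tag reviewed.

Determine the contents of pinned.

pinned = {#141, #337, #746, #958}

From (7): #337 ∉ reviewed.
Only one tag left: #337 ∈ pinned.
(2) (exactly one): #893 ∉ pinned.
Only one tag left: #893 ∈ reviewed.
(6): #958 ∉ reviewed.
Only one tag left: #958 ∈ pinned.
(3): #746 matches #958: #746 ∉ reviewed.
(3): #746 matches #958: #746 ∈ pinned.
(5): #259 ∉ pinned.
Only one tag left: #259 ∈ reviewed.
(1): #222 ∉ pinned.
Only one tag left: #222 ∈ reviewed.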